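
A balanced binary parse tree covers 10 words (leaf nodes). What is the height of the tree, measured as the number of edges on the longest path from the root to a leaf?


In a balanced binary tree with n leaves the deepest leaf is ceil(log2(n)) edges below the root.
log2(10) = 3.3219
ceil(3.3219) = 4
height (edges) = 4

4


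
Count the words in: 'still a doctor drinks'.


Counting words by splitting on spaces:
  Word 1: 'still'
  Word 2: 'a'
  Word 3: 'doctor'
  Word 4: 'drinks'
Total words: 4

4


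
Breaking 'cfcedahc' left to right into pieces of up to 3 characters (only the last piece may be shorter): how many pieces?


'cfcedahc' has 8 characters.
Chunking with max size 3:
  Chunk 1: 'cfc' (positions 0-2)
  Chunk 2: 'eda' (positions 3-5)
  Chunk 3: 'hc' (positions 6-7)
Total chunks: ceil(8 / 3) = 3

3


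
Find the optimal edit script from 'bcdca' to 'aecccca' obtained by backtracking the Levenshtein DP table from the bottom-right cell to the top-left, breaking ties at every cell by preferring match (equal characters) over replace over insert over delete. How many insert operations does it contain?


Edit distance = 4. Backtracking from cell (5, 7) with preference match > replace > insert > delete,
then listing the resulting alignment 'bcdca' -> 'aecccca' left to right:
  Step 1: insert 'a' [insertion #1]
  Step 2: insert 'e' [insertion #2]
  Step 3: replace b->c
  Step 4: keep 'c'
  Step 5: replace d->c
  Step 6: keep 'c'
  Step 7: keep 'a'
Total insertions: 2

2


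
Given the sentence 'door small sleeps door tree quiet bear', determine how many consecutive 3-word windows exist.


Word trigrams from [7] words:
  Trigram 1: (door small sleeps)
  Trigram 2: (small sleeps door)
  Trigram 3: (sleeps door tree)
  Trigram 4: (door tree quiet)
  Trigram 5: (tree quiet bear)
Total word trigrams: 7 - 2 = 5

5


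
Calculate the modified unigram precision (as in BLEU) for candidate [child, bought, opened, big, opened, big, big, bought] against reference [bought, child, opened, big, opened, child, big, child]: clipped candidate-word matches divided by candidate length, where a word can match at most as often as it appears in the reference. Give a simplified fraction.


Reference word counts: {'big': 2, 'bought': 1, 'child': 3, 'opened': 2}
Checking each candidate word (with clipping):
  'child' -> in reference (ref count 3, used 1/3) -> match (matches: 1)
  'bought' -> in reference (ref count 1, used 1/1) -> match (matches: 2)
  'opened' -> in reference (ref count 2, used 1/2) -> match (matches: 3)
  'big' -> in reference (ref count 2, used 1/2) -> match (matches: 4)
  'opened' -> in reference (ref count 2, used 2/2) -> match (matches: 5)
  'big' -> in reference (ref count 2, used 2/2) -> match (matches: 6)
  'big' -> ref count 2 already used up (2/2) -> clipped, no match (matches: 6)
  'bought' -> ref count 1 already used up (1/1) -> clipped, no match (matches: 6)
Clipped matches: 6, Candidate length: 8
Precision = 6/8 = 3/4

3/4


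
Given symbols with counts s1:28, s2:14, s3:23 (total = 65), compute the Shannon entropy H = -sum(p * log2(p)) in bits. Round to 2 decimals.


Computing entropy H = -sum(p_i * log2(p_i)):
  s1: p = 28/65 = 0.4308, -p*log2(p) = 0.5234
  s2: p = 14/65 = 0.2154, -p*log2(p) = 0.4771
  s3: p = 23/65 = 0.3538, -p*log2(p) = 0.5303
H = sum of terms = 1.5308
Rounded to 2 decimals: 1.53

1.53


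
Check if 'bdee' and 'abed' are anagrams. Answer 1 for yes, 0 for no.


Sort characters of 'bdee': 'bdee'
Sort characters of 'abed': 'abde'
Sorted forms differ -> they are NOT anagrams
Result: 0

0


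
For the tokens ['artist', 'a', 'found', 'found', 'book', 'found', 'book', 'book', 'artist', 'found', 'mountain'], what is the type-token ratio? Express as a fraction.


Tokens: 11
Unique types: ('a', 'artist', 'book', 'found', 'mountain') = 5
TTR = 5/11
Already in lowest terms.

5/11


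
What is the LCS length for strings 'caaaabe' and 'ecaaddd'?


DP table for LCS of 'caaaabe' and 'ecaaddd':
       e  c  a  a  d  d  d
    0  0  0  0  0  0  0  0
  c 0  0  1  1  1  1  1  1
  a 0  0  1  2  2  2  2  2
  a 0  0  1  2  3  3  3  3
  a 0  0  1  2  3  3  3  3
  a 0  0  1  2  3  3  3  3
  b 0  0  1  2  3  3  3  3
  e 0  1  1  2  3  3  3  3
LCS: 'caa'
LCS length = 3

3


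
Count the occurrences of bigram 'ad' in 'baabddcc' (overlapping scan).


Scanning 'baabddcc' for bigram 'ad':
  Position 0: 'ba' -> no
  Position 1: 'aa' -> no
  Position 2: 'ab' -> no
  Position 3: 'bd' -> no
  Position 4: 'dd' -> no
  Position 5: 'dc' -> no
  Position 6: 'cc' -> no
Total matches: 0

0


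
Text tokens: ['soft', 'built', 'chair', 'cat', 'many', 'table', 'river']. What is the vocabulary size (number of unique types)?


Listing all tokens and tracking unique types:
  Token 1: 'soft' -> NEW (unique so far: 1)
  Token 2: 'built' -> NEW (unique so far: 2)
  Token 3: 'chair' -> NEW (unique so far: 3)
  Token 4: 'cat' -> NEW (unique so far: 4)
  Token 5: 'many' -> NEW (unique so far: 5)
  Token 6: 'table' -> NEW (unique so far: 6)
  Token 7: 'river' -> NEW (unique so far: 7)
Unique types: ('built', 'cat', 'chair', 'many', 'river', 'soft', 'table')
Vocabulary size: 7

7


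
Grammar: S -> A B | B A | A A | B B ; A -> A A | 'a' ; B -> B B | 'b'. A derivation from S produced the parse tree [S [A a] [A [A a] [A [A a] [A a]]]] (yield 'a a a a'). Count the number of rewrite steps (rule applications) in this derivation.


Every bracketed nonterminal node [X ...] in the tree is produced by exactly one rule application.
Reading the tree off as a leftmost derivation:
  Step 1: S  =>  A A   (applied S -> A A)
  Step 2: A A  =>  a A   (applied A -> a)
  Step 3: a A  =>  a A A   (applied A -> A A)
  Step 4: a A A  =>  a a A   (applied A -> a)
  Step 5: a a A  =>  a a A A   (applied A -> A A)
  Step 6: a a A A  =>  a a a A   (applied A -> a)
  Step 7: a a a A  =>  a a a a   (applied A -> a)
Final yield: a a a a
Total rewrite steps: 7

7


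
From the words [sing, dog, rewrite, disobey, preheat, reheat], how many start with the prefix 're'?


Checking each word for prefix 're':
  'sing' -> no (count: 0)
  'dog' -> no (count: 0)
  'rewrite' -> YES, starts with 're' (count: 1)
  'disobey' -> no (count: 1)
  'preheat' -> no (count: 1)
  'reheat' -> YES, starts with 're' (count: 2)
Total with prefix 're': 2

2


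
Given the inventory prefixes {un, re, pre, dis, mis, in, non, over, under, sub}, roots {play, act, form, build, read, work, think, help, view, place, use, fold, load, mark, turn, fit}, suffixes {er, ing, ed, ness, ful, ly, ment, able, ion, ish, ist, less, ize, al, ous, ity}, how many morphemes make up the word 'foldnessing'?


Segmenting 'foldnessing' against the inventory:
  'fold' -> root (morpheme 1)
  'ness' -> suffix (morpheme 2)
  'ing' -> suffix (morpheme 3)
Total morphemes: 3

3


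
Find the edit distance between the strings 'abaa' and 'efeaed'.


Building DP table for s1='abaa' (len 4) and s2='efeaed' (len 6):
       e  f  e  a  e  d
    0  1  2  3  4  5  6
  a 1  1  2  3  3  4  5
  b 2  2  2  3  4  4  5
  a 3  3  3  3  3  4  5
  a 4  4  4  4  3  4  5
Edit distance = dp[4][6] = 5

5


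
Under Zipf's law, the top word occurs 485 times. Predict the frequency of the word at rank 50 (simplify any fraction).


Zipf's law: freq(rank) = f1 / rank
f1 = 485, rank = 50
freq = 485 / 50
GCD(485, 50) = 5
Simplified: 97/10

97/10


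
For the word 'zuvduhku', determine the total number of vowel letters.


Scanning each character of 'zuvduhku':
  Position 1: 'z' -> consonant (running count: 0)
  Position 2: 'u' -> vowel (running count: 1)
  Position 3: 'v' -> consonant (running count: 1)
  Position 4: 'd' -> consonant (running count: 1)
  Position 5: 'u' -> vowel (running count: 2)
  Position 6: 'h' -> consonant (running count: 2)
  Position 7: 'k' -> consonant (running count: 2)
  Position 8: 'u' -> vowel (running count: 3)
Total vowels: 3

3


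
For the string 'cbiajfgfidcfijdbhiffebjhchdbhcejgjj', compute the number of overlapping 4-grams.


String 'cbiajfgfidcfijdbhiffebjhchdbhcejgjj' has length L = 35.
Number of overlapping n-grams = L - n + 1
Substituting: 35 - 4 + 1 = 32

32


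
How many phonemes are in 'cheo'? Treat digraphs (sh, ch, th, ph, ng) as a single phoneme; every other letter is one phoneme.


Parsing 'cheo' greedily, digraphs first:
  'ch' -> digraph (1 consonant phoneme) (phonemes so far: 1)
  'e' -> vowel phoneme (phonemes so far: 2)
  'o' -> vowel phoneme (phonemes so far: 3)
Total phonemes: 3

3


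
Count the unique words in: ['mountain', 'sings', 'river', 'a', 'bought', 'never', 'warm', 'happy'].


Listing all tokens and tracking unique types:
  Token 1: 'mountain' -> NEW (unique so far: 1)
  Token 2: 'sings' -> NEW (unique so far: 2)
  Token 3: 'river' -> NEW (unique so far: 3)
  Token 4: 'a' -> NEW (unique so far: 4)
  Token 5: 'bought' -> NEW (unique so far: 5)
  Token 6: 'never' -> NEW (unique so far: 6)
  Token 7: 'warm' -> NEW (unique so far: 7)
  Token 8: 'happy' -> NEW (unique so far: 8)
Unique types: ('a', 'bought', 'happy', 'mountain', 'never', 'river', 'sings', 'warm')
Vocabulary size: 8

8


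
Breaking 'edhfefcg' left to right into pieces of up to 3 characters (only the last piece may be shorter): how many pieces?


'edhfefcg' has 8 characters.
Chunking with max size 3:
  Chunk 1: 'edh' (positions 0-2)
  Chunk 2: 'fef' (positions 3-5)
  Chunk 3: 'cg' (positions 6-7)
Total chunks: ceil(8 / 3) = 3

3


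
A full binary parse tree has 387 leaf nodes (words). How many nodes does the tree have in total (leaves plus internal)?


Leaf nodes (terminals): 387
Internal nodes = n - 1 = 387 - 1 = 386
Total = leaves + internal = 387 + 386 = 773

773


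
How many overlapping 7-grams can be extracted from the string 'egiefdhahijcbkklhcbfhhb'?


String 'egiefdhahijcbkklhcbfhhb' has length L = 23.
Number of overlapping n-grams = L - n + 1
Substituting: 23 - 7 + 1 = 17

17


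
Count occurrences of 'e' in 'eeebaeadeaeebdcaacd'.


Scanning 'eeebaeadeaeebdcaacd' for 'e':
  Position 0: 'e' -> MATCH (count: 1)
  Position 1: 'e' -> MATCH (count: 2)
  Position 2: 'e' -> MATCH (count: 3)
  Position 5: 'e' -> MATCH (count: 4)
  Position 8: 'e' -> MATCH (count: 5)
  Position 10: 'e' -> MATCH (count: 6)
  Position 11: 'e' -> MATCH (count: 7)
Total occurrences of 'e': 7

7


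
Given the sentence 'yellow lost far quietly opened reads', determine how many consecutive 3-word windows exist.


Word trigrams from [6] words:
  Trigram 1: (yellow lost far)
  Trigram 2: (lost far quietly)
  Trigram 3: (far quietly opened)
  Trigram 4: (quietly opened reads)
Total word trigrams: 6 - 2 = 4

4


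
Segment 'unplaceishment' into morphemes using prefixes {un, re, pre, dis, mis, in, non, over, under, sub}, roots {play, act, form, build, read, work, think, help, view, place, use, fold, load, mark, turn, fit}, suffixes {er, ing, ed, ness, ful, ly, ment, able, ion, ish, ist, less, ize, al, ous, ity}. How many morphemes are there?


Segmenting 'unplaceishment' against the inventory:
  'un' -> prefix (morpheme 1)
  'place' -> root (morpheme 2)
  'ish' -> suffix (morpheme 3)
  'ment' -> suffix (morpheme 4)
Total morphemes: 4

4


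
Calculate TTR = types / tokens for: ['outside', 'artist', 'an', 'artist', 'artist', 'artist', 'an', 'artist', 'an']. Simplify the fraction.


Tokens: 9
Unique types: ('an', 'artist', 'outside') = 3
TTR = 3/9
Simplify: divide both by 3 -> 1/3
TTR = 1/3

1/3


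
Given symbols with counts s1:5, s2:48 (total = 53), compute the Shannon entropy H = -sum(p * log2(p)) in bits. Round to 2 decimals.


Computing entropy H = -sum(p_i * log2(p_i)):
  s1: p = 5/53 = 0.0943, -p*log2(p) = 0.3213
  s2: p = 48/53 = 0.9057, -p*log2(p) = 0.1295
H = sum of terms = 0.4508
Rounded to 2 decimals: 0.45

0.45


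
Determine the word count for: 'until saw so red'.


Counting words by splitting on spaces:
  Word 1: 'until'
  Word 2: 'saw'
  Word 3: 'so'
  Word 4: 'red'
Total words: 4

4


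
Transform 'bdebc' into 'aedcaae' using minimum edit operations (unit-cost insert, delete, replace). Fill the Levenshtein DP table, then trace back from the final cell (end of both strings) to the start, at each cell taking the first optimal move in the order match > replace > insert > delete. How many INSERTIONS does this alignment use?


Edit distance = 6. Backtracking from cell (5, 7) with preference match > replace > insert > delete,
then listing the resulting alignment 'bdebc' -> 'aedcaae' left to right:
  Step 1: insert 'a' [insertion #1]
  Step 2: replace b->e
  Step 3: keep 'd'
  Step 4: insert 'c' [insertion #2]
  Step 5: replace e->a
  Step 6: replace b->a
  Step 7: replace c->e
Total insertions: 2

2


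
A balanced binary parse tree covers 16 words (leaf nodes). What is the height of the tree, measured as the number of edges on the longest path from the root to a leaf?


In a balanced binary tree with n leaves the deepest leaf is ceil(log2(n)) edges below the root.
log2(16) = 4.0000
ceil(4.0000) = 4
height (edges) = 4

4


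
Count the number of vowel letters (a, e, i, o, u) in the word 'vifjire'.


Scanning each character of 'vifjire':
  Position 1: 'v' -> consonant (running count: 0)
  Position 2: 'i' -> vowel (running count: 1)
  Position 3: 'f' -> consonant (running count: 1)
  Position 4: 'j' -> consonant (running count: 1)
  Position 5: 'i' -> vowel (running count: 2)
  Position 6: 'r' -> consonant (running count: 2)
  Position 7: 'e' -> vowel (running count: 3)
Total vowels: 3

3


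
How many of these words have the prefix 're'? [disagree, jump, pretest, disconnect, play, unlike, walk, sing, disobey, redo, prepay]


Checking each word for prefix 're':
  'disagree' -> no (count: 0)
  'jump' -> no (count: 0)
  'pretest' -> no (count: 0)
  'disconnect' -> no (count: 0)
  'play' -> no (count: 0)
  'unlike' -> no (count: 0)
  'walk' -> no (count: 0)
  'sing' -> no (count: 0)
  'disobey' -> no (count: 0)
  'redo' -> YES, starts with 're' (count: 1)
  'prepay' -> no (count: 1)
Total with prefix 're': 1

1


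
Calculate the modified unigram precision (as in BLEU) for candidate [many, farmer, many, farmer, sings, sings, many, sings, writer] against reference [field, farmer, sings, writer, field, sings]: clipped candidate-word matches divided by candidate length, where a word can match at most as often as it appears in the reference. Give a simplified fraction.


Reference word counts: {'farmer': 1, 'field': 2, 'sings': 2, 'writer': 1}
Checking each candidate word (with clipping):
  'many' -> not in reference -> no match (matches: 0)
  'farmer' -> in reference (ref count 1, used 1/1) -> match (matches: 1)
  'many' -> not in reference -> no match (matches: 1)
  'farmer' -> ref count 1 already used up (1/1) -> clipped, no match (matches: 1)
  'sings' -> in reference (ref count 2, used 1/2) -> match (matches: 2)
  'sings' -> in reference (ref count 2, used 2/2) -> match (matches: 3)
  'many' -> not in reference -> no match (matches: 3)
  'sings' -> ref count 2 already used up (2/2) -> clipped, no match (matches: 3)
  'writer' -> in reference (ref count 1, used 1/1) -> match (matches: 4)
Clipped matches: 4, Candidate length: 9
Precision = 4/9

4/9


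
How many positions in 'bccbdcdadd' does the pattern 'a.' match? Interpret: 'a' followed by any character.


Pattern: a. means 'a' followed by any character.
Scanning 'bccbdcdadd' position-by-position:
  Pos 0: window 'bc' -> no
  Pos 1: window 'cc' -> no
  Pos 2: window 'cb' -> no
  Pos 3: window 'bd' -> no
  Pos 4: window 'dc' -> no
  Pos 5: window 'cd' -> no
  Pos 6: window 'da' -> no
  Pos 7: window 'ad' -> MATCH
  Pos 8: window 'dd' -> no
  Pos 9: window 'd' -> no
Total matches: 1

1


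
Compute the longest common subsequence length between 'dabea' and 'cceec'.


DP table for LCS of 'dabea' and 'cceec':
       c  c  e  e  c
    0  0  0  0  0  0
  d 0  0  0  0  0  0
  a 0  0  0  0  0  0
  b 0  0  0  0  0  0
  e 0  0  0  1  1  1
  a 0  0  0  1  1  1
LCS: 'e'
LCS length = 1

1


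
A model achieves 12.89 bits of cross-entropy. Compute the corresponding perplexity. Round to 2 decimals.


Perplexity formula: PP = 2^H
H = 12.89
PP = 2^12.89
Decompose: 2^12.89 = 2^12 * 2^0.89
2^12 = 4096, 2^0.89 ~ 1.8531761
PP ~ 4096 * 1.8531761 = 7590.6093056
Rounded to 2 decimals: 7590.61

7590.61


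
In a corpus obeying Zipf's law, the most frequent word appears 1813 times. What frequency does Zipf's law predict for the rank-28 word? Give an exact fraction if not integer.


Zipf's law: freq(rank) = f1 / rank
f1 = 1813, rank = 28
freq = 1813 / 28
GCD(1813, 28) = 7
Simplified: 259/4

259/4


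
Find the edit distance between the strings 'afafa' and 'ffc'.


Building DP table for s1='afafa' (len 5) and s2='ffc' (len 3):
       f  f  c
    0  1  2  3
  a 1  1  2  3
  f 2  1  1  2
  a 3  2  2  2
  f 4  3  2  3
  a 5  4  3  3
Edit distance = dp[5][3] = 3

3


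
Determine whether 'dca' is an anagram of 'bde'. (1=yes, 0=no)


Sort characters of 'dca': 'acd'
Sort characters of 'bde': 'bde'
Sorted forms differ -> they are NOT anagrams
Result: 0

0


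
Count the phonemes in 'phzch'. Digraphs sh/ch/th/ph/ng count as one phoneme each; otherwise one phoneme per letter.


Parsing 'phzch' greedily, digraphs first:
  'ph' -> digraph (1 consonant phoneme) (phonemes so far: 1)
  'z' -> consonant phoneme (phonemes so far: 2)
  'ch' -> digraph (1 consonant phoneme) (phonemes so far: 3)
Total phonemes: 3

3


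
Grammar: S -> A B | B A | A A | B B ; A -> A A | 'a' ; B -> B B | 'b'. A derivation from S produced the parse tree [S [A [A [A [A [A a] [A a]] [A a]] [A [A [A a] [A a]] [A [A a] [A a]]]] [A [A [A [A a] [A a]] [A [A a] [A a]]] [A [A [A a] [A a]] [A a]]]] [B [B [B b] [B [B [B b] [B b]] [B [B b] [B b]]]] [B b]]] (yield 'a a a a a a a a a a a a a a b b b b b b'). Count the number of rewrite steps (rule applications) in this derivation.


Every bracketed nonterminal node [X ...] in the tree is produced by exactly one rule application.
Reading the tree off as a leftmost derivation:
  Step 1: S  =>  A B   (applied S -> A B)
  Step 2: A B  =>  A A B   (applied A -> A A)
  Step 3: A A B  =>  A A A B   (applied A -> A A)
  Step 4: A A A B  =>  A A A A B   (applied A -> A A)
  Step 5: A A A A B  =>  A A A A A B   (applied A -> A A)
  Step 6: A A A A A B  =>  a A A A A B   (applied A -> a)
  Step 7: a A A A A B  =>  a a A A A B   (applied A -> a)
  Step 8: a a A A A B  =>  a a a A A B   (applied A -> a)
  Step 9: a a a A A B  =>  a a a A A A B   (applied A -> A A)
  Step 10: a a a A A A B  =>  a a a A A A A B   (applied A -> A A)
  Step 11: a a a A A A A B  =>  a a a a A A A B   (applied A -> a)
  Step 12: a a a a A A A B  =>  a a a a a A A B   (applied A -> a)
  Step 13: a a a a a A A B  =>  a a a a a A A A B   (applied A -> A A)
  Step 14: a a a a a A A A B  =>  a a a a a a A A B   (applied A -> a)
  Step 15: a a a a a a A A B  =>  a a a a a a a A B   (applied A -> a)
  Step 16: a a a a a a a A B  =>  a a a a a a a A A B   (applied A -> A A)
  Step 17: a a a a a a a A A B  =>  a a a a a a a A A A B   (applied A -> A A)
  Step 18: a a a a a a a A A A B  =>  a a a a a a a A A A A B   (applied A -> A A)
  Step 19: a a a a a a a A A A A B  =>  a a a a a a a a A A A B   (applied A -> a)
  Step 20: a a a a a a a a A A A B  =>  a a a a a a a a a A A B   (applied A -> a)
  Step 21: a a a a a a a a a A A B  =>  a a a a a a a a a A A A B   (applied A -> A A)
  Step 22: a a a a a a a a a A A A B  =>  a a a a a a a a a a A A B   (applied A -> a)
  Step 23: a a a a a a a a a a A A B  =>  a a a a a a a a a a a A B   (applied A -> a)
  Step 24: a a a a a a a a a a a A B  =>  a a a a a a a a a a a A A B   (applied A -> A A)
  Step 25: a a a a a a a a a a a A A B  =>  a a a a a a a a a a a A A A B   (applied A -> A A)
  Step 26: a a a a a a a a a a a A A A B  =>  a a a a a a a a a a a a A A B   (applied A -> a)
  Step 27: a a a a a a a a a a a a A A B  =>  a a a a a a a a a a a a a A B   (applied A -> a)
  Step 28: a a a a a a a a a a a a a A B  =>  a a a a a a a a a a a a a a B   (applied A -> a)
  Step 29: a a a a a a a a a a a a a a B  =>  a a a a a a a a a a a a a a B B   (applied B -> B B)
  Step 30: a a a a a a a a a a a a a a B B  =>  a a a a a a a a a a a a a a B B B   (applied B -> B B)
  Step 31: a a a a a a a a a a a a a a B B B  =>  a a a a a a a a a a a a a a b B B   (applied B -> b)
  Step 32: a a a a a a a a a a a a a a b B B  =>  a a a a a a a a a a a a a a b B B B   (applied B -> B B)
  Step 33: a a a a a a a a a a a a a a b B B B  =>  a a a a a a a a a a a a a a b B B B B   (applied B -> B B)
  Step 34: a a a a a a a a a a a a a a b B B B B  =>  a a a a a a a a a a a a a a b b B B B   (applied B -> b)
  Step 35: a a a a a a a a a a a a a a b b B B B  =>  a a a a a a a a a a a a a a b b b B B   (applied B -> b)
  Step 36: a a a a a a a a a a a a a a b b b B B  =>  a a a a a a a a a a a a a a b b b B B B   (applied B -> B B)
  Step 37: a a a a a a a a a a a a a a b b b B B B  =>  a a a a a a a a a a a a a a b b b b B B   (applied B -> b)
  Step 38: a a a a a a a a a a a a a a b b b b B B  =>  a a a a a a a a a a a a a a b b b b b B   (applied B -> b)
  Step 39: a a a a a a a a a a a a a a b b b b b B  =>  a a a a a a a a a a a a a a b b b b b b   (applied B -> b)
Final yield: a a a a a a a a a a a a a a b b b b b b
Total rewrite steps: 39

39


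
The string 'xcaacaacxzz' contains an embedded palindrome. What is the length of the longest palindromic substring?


Scanning 'xcaacaacxzz' for palindromic substrings.
Substring at positions 0-8: 'xcaacaacx'.
Check: reverse('xcaacaacx') = 'xcaacaacx' -> palindrome confirmed.
Neighbouring characters ('-' / 'z') break symmetry, so it cannot extend further.
No longer palindromic substring exists; longest length = 9

9


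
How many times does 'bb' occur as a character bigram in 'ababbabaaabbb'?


Scanning 'ababbabaaabbb' for bigram 'bb':
  Position 0: 'ab' -> no
  Position 1: 'ba' -> no
  Position 2: 'ab' -> no
  Position 3: 'bb' -> MATCH
  Position 4: 'ba' -> no
  Position 5: 'ab' -> no
  Position 6: 'ba' -> no
  Position 7: 'aa' -> no
  Position 8: 'aa' -> no
  Position 9: 'ab' -> no
  Position 10: 'bb' -> MATCH
  Position 11: 'bb' -> MATCH
Total matches: 3

3


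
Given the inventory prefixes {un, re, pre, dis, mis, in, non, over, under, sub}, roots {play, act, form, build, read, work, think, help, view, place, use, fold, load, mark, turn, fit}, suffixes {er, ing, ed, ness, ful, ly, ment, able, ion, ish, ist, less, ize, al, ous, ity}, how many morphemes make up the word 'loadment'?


Segmenting 'loadment' against the inventory:
  'load' -> root (morpheme 1)
  'ment' -> suffix (morpheme 2)
Total morphemes: 2

2


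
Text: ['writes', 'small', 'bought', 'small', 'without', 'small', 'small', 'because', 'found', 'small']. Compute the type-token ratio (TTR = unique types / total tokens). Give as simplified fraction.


Tokens: 10
Unique types: ('because', 'bought', 'found', 'small', 'without', 'writes') = 6
TTR = 6/10
Simplify: divide both by 2 -> 3/5
TTR = 3/5

3/5


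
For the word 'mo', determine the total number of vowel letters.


Scanning each character of 'mo':
  Position 1: 'm' -> consonant (running count: 0)
  Position 2: 'o' -> vowel (running count: 1)
Total vowels: 1

1


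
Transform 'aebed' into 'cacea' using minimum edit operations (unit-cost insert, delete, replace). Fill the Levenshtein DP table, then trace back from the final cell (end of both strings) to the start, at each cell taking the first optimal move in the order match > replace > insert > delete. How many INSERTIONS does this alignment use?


Edit distance = 4. Backtracking from cell (5, 5) with preference match > replace > insert > delete,
then listing the resulting alignment 'aebed' -> 'cacea' left to right:
  Step 1: replace a->c
  Step 2: replace e->a
  Step 3: replace b->c
  Step 4: keep 'e'
  Step 5: replace d->a
Total insertions: 0

0


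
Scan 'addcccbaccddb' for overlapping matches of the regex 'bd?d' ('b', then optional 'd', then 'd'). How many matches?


Pattern: bd?d means 'b', then optional 'd', then 'd'.
Scanning 'addcccbaccddb' position-by-position:
  Pos 0: window 'add' -> no
  Pos 1: window 'ddc' -> no
  Pos 2: window 'dcc' -> no
  Pos 3: window 'ccc' -> no
  Pos 4: window 'ccb' -> no
  Pos 5: window 'cba' -> no
  Pos 6: window 'bac' -> no
  Pos 7: window 'acc' -> no
  Pos 8: window 'ccd' -> no
  Pos 9: window 'cdd' -> no
  Pos 10: window 'ddb' -> no
  Pos 11: window 'db' -> no
  Pos 12: window 'b' -> no
Total matches: 0

0


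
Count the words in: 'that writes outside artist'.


Counting words by splitting on spaces:
  Word 1: 'that'
  Word 2: 'writes'
  Word 3: 'outside'
  Word 4: 'artist'
Total words: 4

4


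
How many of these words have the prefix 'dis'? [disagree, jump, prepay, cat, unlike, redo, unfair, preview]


Checking each word for prefix 'dis':
  'disagree' -> YES, starts with 'dis' (count: 1)
  'jump' -> no (count: 1)
  'prepay' -> no (count: 1)
  'cat' -> no (count: 1)
  'unlike' -> no (count: 1)
  'redo' -> no (count: 1)
  'unfair' -> no (count: 1)
  'preview' -> no (count: 1)
Total with prefix 'dis': 1

1


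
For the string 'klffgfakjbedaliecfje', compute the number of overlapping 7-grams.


String 'klffgfakjbedaliecfje' has length L = 20.
Number of overlapping n-grams = L - n + 1
Substituting: 20 - 7 + 1 = 14

14


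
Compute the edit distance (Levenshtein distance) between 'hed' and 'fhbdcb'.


Building DP table for s1='hed' (len 3) and s2='fhbdcb' (len 6):
       f  h  b  d  c  b
    0  1  2  3  4  5  6
  h 1  1  1  2  3  4  5
  e 2  2  2  2  3  4  5
  d 3  3  3  3  2  3  4
Edit distance = dp[3][6] = 4

4


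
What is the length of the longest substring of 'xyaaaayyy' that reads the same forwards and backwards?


Scanning 'xyaaaayyy' for palindromic substrings.
Substring at positions 1-6: 'yaaaay'.
Check: reverse('yaaaay') = 'yaaaay' -> palindrome confirmed.
Neighbouring characters ('x' / 'y') break symmetry, so it cannot extend further.
No longer palindromic substring exists; longest length = 6

6


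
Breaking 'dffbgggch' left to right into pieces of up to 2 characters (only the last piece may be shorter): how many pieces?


'dffbgggch' has 9 characters.
Chunking with max size 2:
  Chunk 1: 'df' (positions 0-1)
  Chunk 2: 'fb' (positions 2-3)
  Chunk 3: 'gg' (positions 4-5)
  Chunk 4: 'gc' (positions 6-7)
  Chunk 5: 'h' (positions 8-8)
Total chunks: ceil(9 / 2) = 5

5


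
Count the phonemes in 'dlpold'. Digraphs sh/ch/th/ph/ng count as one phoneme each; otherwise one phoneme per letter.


Parsing 'dlpold' greedily, digraphs first:
  'd' -> consonant phoneme (phonemes so far: 1)
  'l' -> consonant phoneme (phonemes so far: 2)
  'p' -> consonant phoneme (phonemes so far: 3)
  'o' -> vowel phoneme (phonemes so far: 4)
  'l' -> consonant phoneme (phonemes so far: 5)
  'd' -> consonant phoneme (phonemes so far: 6)
Total phonemes: 6

6


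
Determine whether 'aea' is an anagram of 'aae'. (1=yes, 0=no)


Sort characters of 'aea': 'aae'
Sort characters of 'aae': 'aae'
Sorted forms match -> they ARE anagrams
Result: 1

1


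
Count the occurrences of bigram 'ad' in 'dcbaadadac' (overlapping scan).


Scanning 'dcbaadadac' for bigram 'ad':
  Position 0: 'dc' -> no
  Position 1: 'cb' -> no
  Position 2: 'ba' -> no
  Position 3: 'aa' -> no
  Position 4: 'ad' -> MATCH
  Position 5: 'da' -> no
  Position 6: 'ad' -> MATCH
  Position 7: 'da' -> no
  Position 8: 'ac' -> no
Total matches: 2

2


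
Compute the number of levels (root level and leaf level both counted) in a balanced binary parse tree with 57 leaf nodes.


In a balanced binary tree with n leaves the deepest leaf is ceil(log2(n)) edges below the root,
so counting node levels inclusive of root and leaves gives ceil(log2(n)) + 1 levels.
log2(57) = 5.8329
ceil(5.8329) = 6
levels = 6 + 1 = 7

7


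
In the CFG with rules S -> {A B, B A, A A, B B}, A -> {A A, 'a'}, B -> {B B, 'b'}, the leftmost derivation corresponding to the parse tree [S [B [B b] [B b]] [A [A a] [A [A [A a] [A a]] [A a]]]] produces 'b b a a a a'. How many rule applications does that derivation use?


Every bracketed nonterminal node [X ...] in the tree is produced by exactly one rule application.
Reading the tree off as a leftmost derivation:
  Step 1: S  =>  B A   (applied S -> B A)
  Step 2: B A  =>  B B A   (applied B -> B B)
  Step 3: B B A  =>  b B A   (applied B -> b)
  Step 4: b B A  =>  b b A   (applied B -> b)
  Step 5: b b A  =>  b b A A   (applied A -> A A)
  Step 6: b b A A  =>  b b a A   (applied A -> a)
  Step 7: b b a A  =>  b b a A A   (applied A -> A A)
  Step 8: b b a A A  =>  b b a A A A   (applied A -> A A)
  Step 9: b b a A A A  =>  b b a a A A   (applied A -> a)
  Step 10: b b a a A A  =>  b b a a a A   (applied A -> a)
  Step 11: b b a a a A  =>  b b a a a a   (applied A -> a)
Final yield: b b a a a a
Total rewrite steps: 11

11


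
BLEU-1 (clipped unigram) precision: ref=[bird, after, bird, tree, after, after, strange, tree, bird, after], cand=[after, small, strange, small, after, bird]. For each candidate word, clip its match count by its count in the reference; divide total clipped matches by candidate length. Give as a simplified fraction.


Reference word counts: {'after': 4, 'bird': 3, 'strange': 1, 'tree': 2}
Checking each candidate word (with clipping):
  'after' -> in reference (ref count 4, used 1/4) -> match (matches: 1)
  'small' -> not in reference -> no match (matches: 1)
  'strange' -> in reference (ref count 1, used 1/1) -> match (matches: 2)
  'small' -> not in reference -> no match (matches: 2)
  'after' -> in reference (ref count 4, used 2/4) -> match (matches: 3)
  'bird' -> in reference (ref count 3, used 1/3) -> match (matches: 4)
Clipped matches: 4, Candidate length: 6
Precision = 4/6 = 2/3

2/3


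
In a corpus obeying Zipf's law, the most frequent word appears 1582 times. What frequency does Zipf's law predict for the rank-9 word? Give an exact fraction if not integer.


Zipf's law: freq(rank) = f1 / rank
f1 = 1582, rank = 9
freq = 1582 / 9
GCD(1582, 9) = 1
Simplified: 1582/9

1582/9


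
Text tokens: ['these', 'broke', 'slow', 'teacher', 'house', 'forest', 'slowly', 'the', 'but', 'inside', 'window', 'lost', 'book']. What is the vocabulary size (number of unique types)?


Listing all tokens and tracking unique types:
  Token 1: 'these' -> NEW (unique so far: 1)
  Token 2: 'broke' -> NEW (unique so far: 2)
  Token 3: 'slow' -> NEW (unique so far: 3)
  Token 4: 'teacher' -> NEW (unique so far: 4)
  Token 5: 'house' -> NEW (unique so far: 5)
  Token 6: 'forest' -> NEW (unique so far: 6)
  Token 7: 'slowly' -> NEW (unique so far: 7)
  Token 8: 'the' -> NEW (unique so far: 8)
  Token 9: 'but' -> NEW (unique so far: 9)
  Token 10: 'inside' -> NEW (unique so far: 10)
  Token 11: 'window' -> NEW (unique so far: 11)
  Token 12: 'lost' -> NEW (unique so far: 12)
  Token 13: 'book' -> NEW (unique so far: 13)
Unique types: ('book', 'broke', 'but', 'forest', 'house', 'inside', 'lost', 'slow', 'slowly', 'teacher', 'the', 'these', 'window')
Vocabulary size: 13

13


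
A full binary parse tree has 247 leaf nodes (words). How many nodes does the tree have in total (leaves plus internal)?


Leaf nodes (terminals): 247
Internal nodes = n - 1 = 247 - 1 = 246
Total = leaves + internal = 247 + 246 = 493

493


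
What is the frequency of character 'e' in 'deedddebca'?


Scanning 'deedddebca' for 'e':
  Position 1: 'e' -> MATCH (count: 1)
  Position 2: 'e' -> MATCH (count: 2)
  Position 6: 'e' -> MATCH (count: 3)
Total occurrences of 'e': 3

3


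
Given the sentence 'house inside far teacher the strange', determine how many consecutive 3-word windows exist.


Word trigrams from [6] words:
  Trigram 1: (house inside far)
  Trigram 2: (inside far teacher)
  Trigram 3: (far teacher the)
  Trigram 4: (teacher the strange)
Total word trigrams: 6 - 2 = 4

4


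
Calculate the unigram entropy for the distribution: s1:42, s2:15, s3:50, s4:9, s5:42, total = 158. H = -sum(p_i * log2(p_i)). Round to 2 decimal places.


Computing entropy H = -sum(p_i * log2(p_i)):
  s1: p = 42/158 = 0.2658, -p*log2(p) = 0.5081
  s2: p = 15/158 = 0.0949, -p*log2(p) = 0.3225
  s3: p = 50/158 = 0.3165, -p*log2(p) = 0.5253
  s4: p = 9/158 = 0.0570, -p*log2(p) = 0.2355
  s5: p = 42/158 = 0.2658, -p*log2(p) = 0.5081
H = sum of terms = 2.0995
Rounded to 2 decimals: 2.10

2.10


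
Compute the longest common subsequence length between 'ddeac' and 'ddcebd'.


DP table for LCS of 'ddeac' and 'ddcebd':
       d  d  c  e  b  d
    0  0  0  0  0  0  0
  d 0  1  1  1  1  1  1
  d 0  1  2  2  2  2  2
  e 0  1  2  2  3  3  3
  a 0  1  2  2  3  3  3
  c 0  1  2  3  3  3  3
LCS: 'dde'
LCS length = 3

3


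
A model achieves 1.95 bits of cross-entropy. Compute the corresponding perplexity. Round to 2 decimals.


Perplexity formula: PP = 2^H
H = 1.95
PP = 2^1.95
Decompose: 2^1.95 = 2^1 * 2^0.95
2^1 = 2, 2^0.95 ~ 1.9318727
PP ~ 2 * 1.9318727 = 3.8637454
Rounded to 2 decimals: 3.86

3.86


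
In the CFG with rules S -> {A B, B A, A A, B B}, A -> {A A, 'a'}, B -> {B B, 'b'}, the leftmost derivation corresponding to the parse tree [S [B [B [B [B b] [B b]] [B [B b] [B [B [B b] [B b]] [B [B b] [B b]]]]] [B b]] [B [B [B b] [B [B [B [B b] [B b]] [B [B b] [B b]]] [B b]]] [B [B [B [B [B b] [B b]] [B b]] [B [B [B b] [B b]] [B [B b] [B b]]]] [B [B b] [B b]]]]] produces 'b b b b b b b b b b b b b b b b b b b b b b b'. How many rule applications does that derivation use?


Every bracketed nonterminal node [X ...] in the tree is produced by exactly one rule application.
Reading the tree off as a leftmost derivation:
  Step 1: S  =>  B B   (applied S -> B B)
  Step 2: B B  =>  B B B   (applied B -> B B)
  Step 3: B B B  =>  B B B B   (applied B -> B B)
  Step 4: B B B B  =>  B B B B B   (applied B -> B B)
  Step 5: B B B B B  =>  b B B B B   (applied B -> b)
  Step 6: b B B B B  =>  b b B B B   (applied B -> b)
  Step 7: b b B B B  =>  b b B B B B   (applied B -> B B)
  Step 8: b b B B B B  =>  b b b B B B   (applied B -> b)
  Step 9: b b b B B B  =>  b b b B B B B   (applied B -> B B)
  Step 10: b b b B B B B  =>  b b b B B B B B   (applied B -> B B)
  Step 11: b b b B B B B B  =>  b b b b B B B B   (applied B -> b)
  Step 12: b b b b B B B B  =>  b b b b b B B B   (applied B -> b)
  Step 13: b b b b b B B B  =>  b b b b b B B B B   (applied B -> B B)
  Step 14: b b b b b B B B B  =>  b b b b b b B B B   (applied B -> b)
  Step 15: b b b b b b B B B  =>  b b b b b b b B B   (applied B -> b)
  Step 16: b b b b b b b B B  =>  b b b b b b b b B   (applied B -> b)
  Step 17: b b b b b b b b B  =>  b b b b b b b b B B   (applied B -> B B)
  Step 18: b b b b b b b b B B  =>  b b b b b b b b B B B   (applied B -> B B)
  Step 19: b b b b b b b b B B B  =>  b b b b b b b b b B B   (applied B -> b)
  Step 20: b b b b b b b b b B B  =>  b b b b b b b b b B B B   (applied B -> B B)
  Step 21: b b b b b b b b b B B B  =>  b b b b b b b b b B B B B   (applied B -> B B)
  Step 22: b b b b b b b b b B B B B  =>  b b b b b b b b b B B B B B   (applied B -> B B)
  Step 23: b b b b b b b b b B B B B B  =>  b b b b b b b b b b B B B B   (applied B -> b)
  Step 24: b b b b b b b b b b B B B B  =>  b b b b b b b b b b b B B B   (applied B -> b)
  Step 25: b b b b b b b b b b b B B B  =>  b b b b b b b b b b b B B B B   (applied B -> B B)
  Step 26: b b b b b b b b b b b B B B B  =>  b b b b b b b b b b b b B B B   (applied B -> b)
  Step 27: b b b b b b b b b b b b B B B  =>  b b b b b b b b b b b b b B B   (applied B -> b)
  Step 28: b b b b b b b b b b b b b B B  =>  b b b b b b b b b b b b b b B   (applied B -> b)
  Step 29: b b b b b b b b b b b b b b B  =>  b b b b b b b b b b b b b b B B   (applied B -> B B)
  Step 30: b b b b b b b b b b b b b b B B  =>  b b b b b b b b b b b b b b B B B   (applied B -> B B)
  Step 31: b b b b b b b b b b b b b b B B B  =>  b b b b b b b b b b b b b b B B B B   (applied B -> B B)
  Step 32: b b b b b b b b b b b b b b B B B B  =>  b b b b b b b b b b b b b b B B B B B   (applied B -> B B)
  Step 33: b b b b b b b b b b b b b b B B B B B  =>  b b b b b b b b b b b b b b b B B B B   (applied B -> b)
  Step 34: b b b b b b b b b b b b b b b B B B B  =>  b b b b b b b b b b b b b b b b B B B   (applied B -> b)
  Step 35: b b b b b b b b b b b b b b b b B B B  =>  b b b b b b b b b b b b b b b b b B B   (applied B -> b)
  Step 36: b b b b b b b b b b b b b b b b b B B  =>  b b b b b b b b b b b b b b b b b B B B   (applied B -> B B)
  Step 37: b b b b b b b b b b b b b b b b b B B B  =>  b b b b b b b b b b b b b b b b b B B B B   (applied B -> B B)
  Step 38: b b b b b b b b b b b b b b b b b B B B B  =>  b b b b b b b b b b b b b b b b b b B B B   (applied B -> b)
  Step 39: b b b b b b b b b b b b b b b b b b B B B  =>  b b b b b b b b b b b b b b b b b b b B B   (applied B -> b)
  Step 40: b b b b b b b b b b b b b b b b b b b B B  =>  b b b b b b b b b b b b b b b b b b b B B B   (applied B -> B B)
  Step 41: b b b b b b b b b b b b b b b b b b b B B B  =>  b b b b b b b b b b b b b b b b b b b b B B   (applied B -> b)
  Step 42: b b b b b b b b b b b b b b b b b b b b B B  =>  b b b b b b b b b b b b b b b b b b b b b B   (applied B -> b)
  Step 43: b b b b b b b b b b b b b b b b b b b b b B  =>  b b b b b b b b b b b b b b b b b b b b b B B   (applied B -> B B)
  Step 44: b b b b b b b b b b b b b b b b b b b b b B B  =>  b b b b b b b b b b b b b b b b b b b b b b B   (applied B -> b)
  Step 45: b b b b b b b b b b b b b b b b b b b b b b B  =>  b b b b b b b b b b b b b b b b b b b b b b b   (applied B -> b)
Final yield: b b b b b b b b b b b b b b b b b b b b b b b
Total rewrite steps: 45

45


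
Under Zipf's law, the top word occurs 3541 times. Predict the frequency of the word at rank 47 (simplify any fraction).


Zipf's law: freq(rank) = f1 / rank
f1 = 3541, rank = 47
freq = 3541 / 47
GCD(3541, 47) = 1
Simplified: 3541/47

3541/47


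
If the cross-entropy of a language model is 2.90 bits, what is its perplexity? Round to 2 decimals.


Perplexity formula: PP = 2^H
H = 2.90
PP = 2^2.90
Decompose: 2^2.90 = 2^2 * 2^0.90
2^2 = 4, 2^0.90 ~ 1.8660660
PP ~ 4 * 1.8660660 = 7.4642640
Rounded to 2 decimals: 7.46

7.46


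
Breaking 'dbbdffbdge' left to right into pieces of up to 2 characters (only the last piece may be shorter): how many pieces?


'dbbdffbdge' has 10 characters.
Chunking with max size 2:
  Chunk 1: 'db' (positions 0-1)
  Chunk 2: 'bd' (positions 2-3)
  Chunk 3: 'ff' (positions 4-5)
  Chunk 4: 'bd' (positions 6-7)
  Chunk 5: 'ge' (positions 8-9)
Total chunks: ceil(10 / 2) = 5

5


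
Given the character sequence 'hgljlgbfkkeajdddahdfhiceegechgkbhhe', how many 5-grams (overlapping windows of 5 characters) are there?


String 'hgljlgbfkkeajdddahdfhiceegechgkbhhe' has length L = 35.
Number of overlapping n-grams = L - n + 1
Substituting: 35 - 5 + 1 = 31

31


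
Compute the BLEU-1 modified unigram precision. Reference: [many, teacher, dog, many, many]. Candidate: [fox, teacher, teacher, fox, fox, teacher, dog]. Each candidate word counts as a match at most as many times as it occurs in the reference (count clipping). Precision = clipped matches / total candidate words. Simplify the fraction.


Reference word counts: {'dog': 1, 'many': 3, 'teacher': 1}
Checking each candidate word (with clipping):
  'fox' -> not in reference -> no match (matches: 0)
  'teacher' -> in reference (ref count 1, used 1/1) -> match (matches: 1)
  'teacher' -> ref count 1 already used up (1/1) -> clipped, no match (matches: 1)
  'fox' -> not in reference -> no match (matches: 1)
  'fox' -> not in reference -> no match (matches: 1)
  'teacher' -> ref count 1 already used up (1/1) -> clipped, no match (matches: 1)
  'dog' -> in reference (ref count 1, used 1/1) -> match (matches: 2)
Clipped matches: 2, Candidate length: 7
Precision = 2/7

2/7


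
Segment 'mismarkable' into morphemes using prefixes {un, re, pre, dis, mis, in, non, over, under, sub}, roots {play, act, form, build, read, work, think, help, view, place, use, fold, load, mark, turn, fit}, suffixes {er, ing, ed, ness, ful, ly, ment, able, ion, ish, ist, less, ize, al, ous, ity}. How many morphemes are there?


Segmenting 'mismarkable' against the inventory:
  'mis' -> prefix (morpheme 1)
  'mark' -> root (morpheme 2)
  'able' -> suffix (morpheme 3)
Total morphemes: 3

3
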